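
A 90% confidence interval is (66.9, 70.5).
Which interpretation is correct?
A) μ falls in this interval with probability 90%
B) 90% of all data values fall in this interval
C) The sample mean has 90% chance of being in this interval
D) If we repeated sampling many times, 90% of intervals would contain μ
D

A) Wrong — μ is fixed; the randomness lives in the interval, not in μ.
B) Wrong — a CI is about the parameter μ, not individual data values.
C) Wrong — x̄ is observed and sits in the interval by construction.
D) Correct — this is the frequentist long-run coverage interpretation.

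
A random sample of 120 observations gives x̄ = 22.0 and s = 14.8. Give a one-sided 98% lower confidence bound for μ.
μ ≥ 19.19

Lower bound (one-sided):
t* = 2.077 (one-sided for 98%)
Lower bound = x̄ - t* · s/√n = 22.0 - 2.077 · 14.8/√120 = 19.19

We are 98% confident that μ ≥ 19.19.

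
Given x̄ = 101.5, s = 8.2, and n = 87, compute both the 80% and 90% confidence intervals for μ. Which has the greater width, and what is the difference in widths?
90% CI is wider by 0.65

df = 86
80% CI: t* = 1.291, (100.37, 102.63), width = 2 · t* · s/√n = 2.27
90% CI: t* = 1.663, (100.04, 102.96), width = 2 · t* · s/√n = 2.92

The 90% CI is wider by 2.92 - 2.27 = 0.65.
Higher confidence requires a wider interval.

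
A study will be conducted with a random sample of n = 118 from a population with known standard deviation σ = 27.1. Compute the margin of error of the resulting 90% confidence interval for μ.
Margin of error = 4.10

Margin of error = z* · σ/√n
= 1.645 · 27.1/√118
= 1.645 · 27.1/10.8628
= 4.10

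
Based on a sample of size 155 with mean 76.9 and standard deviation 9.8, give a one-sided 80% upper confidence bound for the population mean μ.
μ ≤ 77.56

Upper bound (one-sided):
t* = 0.844 (one-sided for 80%)
Upper bound = x̄ + t* · s/√n = 76.9 + 0.844 · 9.8/√155 = 77.56

We are 80% confident that μ ≤ 77.56.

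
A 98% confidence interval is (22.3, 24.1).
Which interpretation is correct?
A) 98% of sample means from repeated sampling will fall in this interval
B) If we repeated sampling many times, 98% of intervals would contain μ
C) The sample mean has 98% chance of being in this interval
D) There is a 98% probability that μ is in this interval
B

A) Wrong — coverage applies to intervals containing μ, not to future x̄ values.
B) Correct — this is the frequentist long-run coverage interpretation.
C) Wrong — x̄ is observed and sits in the interval by construction.
D) Wrong — μ is fixed; the randomness lives in the interval, not in μ.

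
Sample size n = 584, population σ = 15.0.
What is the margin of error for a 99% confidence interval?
Margin of error = 1.60

Margin of error = z* · σ/√n
= 2.576 · 15.0/√584
= 2.576 · 15.0/24.1661
= 1.60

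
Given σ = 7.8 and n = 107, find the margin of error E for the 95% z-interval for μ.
Margin of error = 1.48

Margin of error = z* · σ/√n
= 1.960 · 7.8/√107
= 1.960 · 7.8/10.3441
= 1.48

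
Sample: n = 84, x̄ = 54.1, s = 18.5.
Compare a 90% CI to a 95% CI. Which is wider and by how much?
95% CI is wider by 1.32

df = 83
90% CI: t* = 1.663, (50.74, 57.46), width = 2 · t* · s/√n = 6.71
95% CI: t* = 1.989, (50.09, 58.11), width = 2 · t* · s/√n = 8.03

The 95% CI is wider by 8.03 - 6.71 = 1.32.
Higher confidence requires a wider interval.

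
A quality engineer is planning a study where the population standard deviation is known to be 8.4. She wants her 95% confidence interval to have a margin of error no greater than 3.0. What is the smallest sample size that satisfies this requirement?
n ≥ 31

For margin E ≤ 3.0:
n ≥ (z* · σ / E)²
n ≥ (1.960 · 8.4 / 3.0)²
n ≥ 30.12

Minimum n = 31 (rounding up)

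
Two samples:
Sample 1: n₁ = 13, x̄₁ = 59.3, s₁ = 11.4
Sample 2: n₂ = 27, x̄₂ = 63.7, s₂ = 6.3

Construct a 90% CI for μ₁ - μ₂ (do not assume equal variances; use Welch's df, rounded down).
(-10.34, 1.54)

Difference: x̄₁ - x̄₂ = -4.40
SE = √(s₁²/n₁ + s₂²/n₂) = √(11.4²/13 + 6.3²/27) = 3.3863
df = 15.63 → 15 (Welch–Satterthwaite, rounded down)
t* = 1.753

CI: -4.40 ± 1.753 · 3.3863 = -4.40 ± 5.94 = (-10.34, 1.54)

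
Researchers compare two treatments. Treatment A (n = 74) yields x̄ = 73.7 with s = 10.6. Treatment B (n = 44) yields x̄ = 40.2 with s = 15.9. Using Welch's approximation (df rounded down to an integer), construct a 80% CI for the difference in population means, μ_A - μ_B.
(30.01, 36.99)

Difference: x̄₁ - x̄₂ = 33.50
SE = √(s₁²/n₁ + s₂²/n₂) = √(10.6²/74 + 15.9²/44) = 2.6952
df = 66.01 → 66 (Welch–Satterthwaite, rounded down)
t* = 1.295

CI: 33.50 ± 1.295 · 2.6952 = 33.50 ± 3.49 = (30.01, 36.99)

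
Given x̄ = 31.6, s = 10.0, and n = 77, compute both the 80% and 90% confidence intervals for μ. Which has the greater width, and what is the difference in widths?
90% CI is wider by 0.84

df = 76
80% CI: t* = 1.293, (30.13, 33.07), width = 2 · t* · s/√n = 2.95
90% CI: t* = 1.665, (29.70, 33.50), width = 2 · t* · s/√n = 3.79

The 90% CI is wider by 3.79 - 2.95 = 0.84.
Higher confidence requires a wider interval.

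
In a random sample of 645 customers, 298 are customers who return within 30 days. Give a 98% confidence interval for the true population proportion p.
(0.416, 0.508)

Proportion CI:
p̂ = 298/645 = 0.46202
SE = √(p̂(1-p̂)/n) = √(0.46202 · 0.53798 / 645) = 0.01963

z* = 2.326
Margin = z* · SE = 2.326 · 0.01963 = 0.0457

CI: 0.46202 ± 0.0457 = (0.416, 0.508)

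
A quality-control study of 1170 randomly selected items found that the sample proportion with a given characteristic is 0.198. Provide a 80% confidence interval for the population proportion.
(0.183, 0.213)

Proportion CI:
SE = √(p̂(1-p̂)/n) = √(0.198 · 0.802 / 1170) = 0.01165

z* = 1.282
Margin = z* · SE = 1.282 · 0.01165 = 0.0149

CI: 0.198 ± 0.0149 = (0.183, 0.213)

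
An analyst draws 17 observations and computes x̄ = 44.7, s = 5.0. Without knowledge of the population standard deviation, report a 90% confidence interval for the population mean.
(42.58, 46.82)

t-interval (σ unknown):
df = n - 1 = 16
t* = 1.746 for 90% confidence

Margin of error = t* · s/√n = 1.746 · 5.0/√17 = 2.12

CI: (42.58, 46.82)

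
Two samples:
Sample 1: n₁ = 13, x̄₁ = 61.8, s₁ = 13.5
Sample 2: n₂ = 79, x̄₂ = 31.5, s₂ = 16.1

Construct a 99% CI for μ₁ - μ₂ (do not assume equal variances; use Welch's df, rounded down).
(18.33, 42.27)

Difference: x̄₁ - x̄₂ = 30.30
SE = √(s₁²/n₁ + s₂²/n₂) = √(13.5²/13 + 16.1²/79) = 4.1594
df = 18.12 → 18 (Welch–Satterthwaite, rounded down)
t* = 2.878

CI: 30.30 ± 2.878 · 4.1594 = 30.30 ± 11.97 = (18.33, 42.27)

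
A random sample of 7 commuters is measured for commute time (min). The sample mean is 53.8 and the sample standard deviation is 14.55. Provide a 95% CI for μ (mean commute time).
(40.34, 67.26)

t-interval (σ unknown):
df = n - 1 = 6
t* = 2.447 for 95% confidence

Margin of error = t* · s/√n = 2.447 · 14.55/√7 = 13.46

CI: (40.34, 67.26)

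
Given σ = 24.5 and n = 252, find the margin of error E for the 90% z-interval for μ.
Margin of error = 2.54

Margin of error = z* · σ/√n
= 1.645 · 24.5/√252
= 1.645 · 24.5/15.8745
= 2.54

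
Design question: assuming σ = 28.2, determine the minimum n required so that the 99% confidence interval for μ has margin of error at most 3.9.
n ≥ 347

For margin E ≤ 3.9:
n ≥ (z* · σ / E)²
n ≥ (2.576 · 28.2 / 3.9)²
n ≥ 346.95

Minimum n = 347 (rounding up)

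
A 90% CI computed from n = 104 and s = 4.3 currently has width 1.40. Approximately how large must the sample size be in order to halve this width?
n ≈ 416

CI width ∝ 1/√n
To reduce width by factor 2, need √n to grow by 2 → need 2² = 4 times as many samples.

Current: n = 104, width = 1.40
New: n = 416, width ≈ 0.70

Width reduced by factor of 1.40/0.70 = 2.00.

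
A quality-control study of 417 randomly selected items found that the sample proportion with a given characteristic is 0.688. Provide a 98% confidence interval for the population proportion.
(0.635, 0.741)

Proportion CI:
SE = √(p̂(1-p̂)/n) = √(0.688 · 0.312 / 417) = 0.02269

z* = 2.326
Margin = z* · SE = 2.326 · 0.02269 = 0.0528

CI: 0.688 ± 0.0528 = (0.635, 0.741)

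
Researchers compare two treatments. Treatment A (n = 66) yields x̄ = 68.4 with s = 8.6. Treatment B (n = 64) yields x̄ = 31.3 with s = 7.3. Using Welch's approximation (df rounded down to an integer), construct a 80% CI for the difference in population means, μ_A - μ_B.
(35.30, 38.90)

Difference: x̄₁ - x̄₂ = 37.10
SE = √(s₁²/n₁ + s₂²/n₂) = √(8.6²/66 + 7.3²/64) = 1.3976
df = 125.81 → 125 (Welch–Satterthwaite, rounded down)
t* = 1.288

CI: 37.10 ± 1.288 · 1.3976 = 37.10 ± 1.80 = (35.30, 38.90)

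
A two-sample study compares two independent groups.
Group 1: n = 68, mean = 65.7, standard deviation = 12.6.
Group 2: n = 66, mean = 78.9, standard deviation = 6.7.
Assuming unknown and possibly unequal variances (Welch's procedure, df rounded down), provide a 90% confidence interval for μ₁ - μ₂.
(-16.08, -10.32)

Difference: x̄₁ - x̄₂ = -13.20
SE = √(s₁²/n₁ + s₂²/n₂) = √(12.6²/68 + 6.7²/66) = 1.7363
df = 102.74 → 102 (Welch–Satterthwaite, rounded down)
t* = 1.660

CI: -13.20 ± 1.660 · 1.7363 = -13.20 ± 2.88 = (-16.08, -10.32)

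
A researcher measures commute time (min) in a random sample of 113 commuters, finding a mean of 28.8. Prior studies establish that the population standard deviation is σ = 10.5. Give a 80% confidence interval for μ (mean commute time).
(27.53, 30.07)

z-interval (σ known):
z* = 1.282 for 80% confidence

Margin of error = z* · σ/√n = 1.282 · 10.5/√113 = 1.27

CI: (28.8 - 1.27, 28.8 + 1.27) = (27.53, 30.07)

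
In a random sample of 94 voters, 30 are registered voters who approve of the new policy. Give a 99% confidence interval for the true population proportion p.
(0.195, 0.443)

Proportion CI:
p̂ = 30/94 = 0.31915
SE = √(p̂(1-p̂)/n) = √(0.31915 · 0.68085 / 94) = 0.04808

z* = 2.576
Margin = z* · SE = 2.576 · 0.04808 = 0.1239

CI: 0.31915 ± 0.1239 = (0.195, 0.443)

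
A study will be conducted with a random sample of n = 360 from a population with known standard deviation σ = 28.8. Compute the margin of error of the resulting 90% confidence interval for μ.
Margin of error = 2.50

Margin of error = z* · σ/√n
= 1.645 · 28.8/√360
= 1.645 · 28.8/18.9737
= 2.50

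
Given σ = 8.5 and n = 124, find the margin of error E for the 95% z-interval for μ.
Margin of error = 1.50

Margin of error = z* · σ/√n
= 1.960 · 8.5/√124
= 1.960 · 8.5/11.1355
= 1.50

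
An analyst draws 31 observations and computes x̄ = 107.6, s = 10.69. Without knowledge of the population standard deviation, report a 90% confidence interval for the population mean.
(104.34, 110.86)

t-interval (σ unknown):
df = n - 1 = 30
t* = 1.697 for 90% confidence

Margin of error = t* · s/√n = 1.697 · 10.69/√31 = 3.26

CI: (104.34, 110.86)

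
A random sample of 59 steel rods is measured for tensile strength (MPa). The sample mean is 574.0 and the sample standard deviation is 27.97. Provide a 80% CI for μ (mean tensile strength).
(569.28, 578.72)

t-interval (σ unknown):
df = n - 1 = 58
t* = 1.296 for 80% confidence

Margin of error = t* · s/√n = 1.296 · 27.97/√59 = 4.72

CI: (569.28, 578.72)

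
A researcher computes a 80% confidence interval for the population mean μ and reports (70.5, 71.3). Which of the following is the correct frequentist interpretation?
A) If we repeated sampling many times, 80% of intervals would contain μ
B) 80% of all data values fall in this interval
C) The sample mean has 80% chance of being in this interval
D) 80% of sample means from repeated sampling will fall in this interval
A

A) Correct — this is the frequentist long-run coverage interpretation.
B) Wrong — a CI is about the parameter μ, not individual data values.
C) Wrong — x̄ is observed and sits in the interval by construction.
D) Wrong — coverage applies to intervals containing μ, not to future x̄ values.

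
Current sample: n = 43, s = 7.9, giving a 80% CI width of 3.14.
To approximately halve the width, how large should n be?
n ≈ 172

CI width ∝ 1/√n
To reduce width by factor 2, need √n to grow by 2 → need 2² = 4 times as many samples.

Current: n = 43, width = 3.14
New: n = 172, width ≈ 1.55

Width reduced by factor of 3.14/1.55 = 2.03.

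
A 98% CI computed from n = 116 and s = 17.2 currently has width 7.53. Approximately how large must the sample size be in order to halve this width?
n ≈ 464

CI width ∝ 1/√n
To reduce width by factor 2, need √n to grow by 2 → need 2² = 4 times as many samples.

Current: n = 116, width = 7.53
New: n = 464, width ≈ 3.73

Width reduced by factor of 7.53/3.73 = 2.02.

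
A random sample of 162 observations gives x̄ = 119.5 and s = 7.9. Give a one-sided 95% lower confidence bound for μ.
μ ≥ 118.47

Lower bound (one-sided):
t* = 1.654 (one-sided for 95%)
Lower bound = x̄ - t* · s/√n = 119.5 - 1.654 · 7.9/√162 = 118.47

We are 95% confident that μ ≥ 118.47.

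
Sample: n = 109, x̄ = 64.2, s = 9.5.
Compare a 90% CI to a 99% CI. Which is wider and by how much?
99% CI is wider by 1.75

df = 108
90% CI: t* = 1.659, (62.69, 65.71), width = 2 · t* · s/√n = 3.02
99% CI: t* = 2.622, (61.81, 66.59), width = 2 · t* · s/√n = 4.77

The 99% CI is wider by 4.77 - 3.02 = 1.75.
Higher confidence requires a wider interval.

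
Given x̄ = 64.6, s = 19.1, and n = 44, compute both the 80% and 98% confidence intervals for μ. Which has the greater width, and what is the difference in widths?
98% CI is wider by 6.41

df = 43
80% CI: t* = 1.302, (60.85, 68.35), width = 2 · t* · s/√n = 7.50
98% CI: t* = 2.416, (57.64, 71.56), width = 2 · t* · s/√n = 13.91

The 98% CI is wider by 13.91 - 7.50 = 6.41.
Higher confidence requires a wider interval.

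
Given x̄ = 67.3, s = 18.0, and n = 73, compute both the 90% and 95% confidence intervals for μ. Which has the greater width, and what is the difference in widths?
95% CI is wider by 1.38

df = 72
90% CI: t* = 1.666, (63.79, 70.81), width = 2 · t* · s/√n = 7.02
95% CI: t* = 1.993, (63.10, 71.50), width = 2 · t* · s/√n = 8.40

The 95% CI is wider by 8.40 - 7.02 = 1.38.
Higher confidence requires a wider interval.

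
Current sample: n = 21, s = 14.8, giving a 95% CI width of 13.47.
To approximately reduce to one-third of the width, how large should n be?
n ≈ 189

CI width ∝ 1/√n
To reduce width by factor 3, need √n to grow by 3 → need 3² = 9 times as many samples.

Current: n = 21, width = 13.47
New: n = 189, width ≈ 4.25

Width reduced by factor of 13.47/4.25 = 3.17.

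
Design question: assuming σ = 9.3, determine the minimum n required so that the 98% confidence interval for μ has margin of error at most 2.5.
n ≥ 75

For margin E ≤ 2.5:
n ≥ (z* · σ / E)²
n ≥ (2.326 · 9.3 / 2.5)²
n ≥ 74.87

Minimum n = 75 (rounding up)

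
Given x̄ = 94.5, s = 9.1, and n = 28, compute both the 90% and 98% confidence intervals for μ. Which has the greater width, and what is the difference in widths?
98% CI is wider by 2.65

df = 27
90% CI: t* = 1.703, (91.57, 97.43), width = 2 · t* · s/√n = 5.86
98% CI: t* = 2.473, (90.25, 98.75), width = 2 · t* · s/√n = 8.51

The 98% CI is wider by 8.51 - 5.86 = 2.65.
Higher confidence requires a wider interval.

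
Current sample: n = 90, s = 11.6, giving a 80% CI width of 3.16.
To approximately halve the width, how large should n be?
n ≈ 360

CI width ∝ 1/√n
To reduce width by factor 2, need √n to grow by 2 → need 2² = 4 times as many samples.

Current: n = 90, width = 3.16
New: n = 360, width ≈ 1.57

Width reduced by factor of 3.16/1.57 = 2.01.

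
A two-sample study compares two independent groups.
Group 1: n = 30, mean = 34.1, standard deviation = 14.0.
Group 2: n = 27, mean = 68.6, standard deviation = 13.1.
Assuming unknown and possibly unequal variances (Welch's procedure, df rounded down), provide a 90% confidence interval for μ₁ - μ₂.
(-40.51, -28.49)

Difference: x̄₁ - x̄₂ = -34.50
SE = √(s₁²/n₁ + s₂²/n₂) = √(14.0²/30 + 13.1²/27) = 3.5902
df = 54.91 → 54 (Welch–Satterthwaite, rounded down)
t* = 1.674

CI: -34.50 ± 1.674 · 3.5902 = -34.50 ± 6.01 = (-40.51, -28.49)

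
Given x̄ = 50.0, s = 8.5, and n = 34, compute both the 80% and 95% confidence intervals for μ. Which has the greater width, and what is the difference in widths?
95% CI is wider by 2.12

df = 33
80% CI: t* = 1.308, (48.09, 51.91), width = 2 · t* · s/√n = 3.81
95% CI: t* = 2.035, (47.03, 52.97), width = 2 · t* · s/√n = 5.93

The 95% CI is wider by 5.93 - 3.81 = 2.12.
Higher confidence requires a wider interval.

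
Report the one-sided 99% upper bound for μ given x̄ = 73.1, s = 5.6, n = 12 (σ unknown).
μ ≤ 77.49

Upper bound (one-sided):
t* = 2.718 (one-sided for 99%)
Upper bound = x̄ + t* · s/√n = 73.1 + 2.718 · 5.6/√12 = 77.49

We are 99% confident that μ ≤ 77.49.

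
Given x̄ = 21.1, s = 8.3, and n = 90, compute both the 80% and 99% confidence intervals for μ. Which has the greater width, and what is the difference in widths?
99% CI is wider by 2.35

df = 89
80% CI: t* = 1.291, (19.97, 22.23), width = 2 · t* · s/√n = 2.26
99% CI: t* = 2.632, (18.80, 23.40), width = 2 · t* · s/√n = 4.61

The 99% CI is wider by 4.61 - 2.26 = 2.35.
Higher confidence requires a wider interval.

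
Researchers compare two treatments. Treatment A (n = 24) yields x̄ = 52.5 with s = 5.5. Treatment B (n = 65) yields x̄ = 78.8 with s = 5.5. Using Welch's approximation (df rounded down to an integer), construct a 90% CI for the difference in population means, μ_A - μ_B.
(-28.51, -24.09)

Difference: x̄₁ - x̄₂ = -26.30
SE = √(s₁²/n₁ + s₂²/n₂) = √(5.5²/24 + 5.5²/65) = 1.3137
df = 41.11 → 41 (Welch–Satterthwaite, rounded down)
t* = 1.683

CI: -26.30 ± 1.683 · 1.3137 = -26.30 ± 2.21 = (-28.51, -24.09)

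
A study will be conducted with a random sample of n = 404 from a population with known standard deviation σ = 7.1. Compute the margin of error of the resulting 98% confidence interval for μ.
Margin of error = 0.82

Margin of error = z* · σ/√n
= 2.326 · 7.1/√404
= 2.326 · 7.1/20.0998
= 0.82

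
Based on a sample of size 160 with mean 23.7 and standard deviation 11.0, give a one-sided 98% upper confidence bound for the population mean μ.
μ ≤ 25.50

Upper bound (one-sided):
t* = 2.071 (one-sided for 98%)
Upper bound = x̄ + t* · s/√n = 23.7 + 2.071 · 11.0/√160 = 25.50

We are 98% confident that μ ≤ 25.50.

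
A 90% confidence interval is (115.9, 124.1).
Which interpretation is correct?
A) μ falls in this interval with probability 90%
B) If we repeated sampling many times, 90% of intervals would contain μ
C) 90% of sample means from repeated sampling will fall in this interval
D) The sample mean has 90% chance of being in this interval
B

A) Wrong — μ is fixed; the randomness lives in the interval, not in μ.
B) Correct — this is the frequentist long-run coverage interpretation.
C) Wrong — coverage applies to intervals containing μ, not to future x̄ values.
D) Wrong — x̄ is observed and sits in the interval by construction.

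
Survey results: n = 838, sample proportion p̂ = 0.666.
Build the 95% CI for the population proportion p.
(0.634, 0.698)

Proportion CI:
SE = √(p̂(1-p̂)/n) = √(0.666 · 0.334 / 838) = 0.01629

z* = 1.960
Margin = z* · SE = 1.960 · 0.01629 = 0.0319

CI: 0.666 ± 0.0319 = (0.634, 0.698)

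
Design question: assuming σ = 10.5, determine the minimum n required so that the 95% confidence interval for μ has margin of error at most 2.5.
n ≥ 68

For margin E ≤ 2.5:
n ≥ (z* · σ / E)²
n ≥ (1.960 · 10.5 / 2.5)²
n ≥ 67.77

Minimum n = 68 (rounding up)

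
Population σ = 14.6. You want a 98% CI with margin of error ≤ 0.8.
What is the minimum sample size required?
n ≥ 1802

For margin E ≤ 0.8:
n ≥ (z* · σ / E)²
n ≥ (2.326 · 14.6 / 0.8)²
n ≥ 1801.96

Minimum n = 1802 (rounding up)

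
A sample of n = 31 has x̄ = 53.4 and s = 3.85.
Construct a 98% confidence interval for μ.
(51.70, 55.10)

t-interval (σ unknown):
df = n - 1 = 30
t* = 2.457 for 98% confidence

Margin of error = t* · s/√n = 2.457 · 3.85/√31 = 1.70

CI: (51.70, 55.10)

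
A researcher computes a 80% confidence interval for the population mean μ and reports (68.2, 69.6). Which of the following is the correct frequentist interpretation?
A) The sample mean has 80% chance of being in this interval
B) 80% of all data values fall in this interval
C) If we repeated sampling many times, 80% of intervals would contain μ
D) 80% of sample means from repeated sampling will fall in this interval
C

A) Wrong — x̄ is observed and sits in the interval by construction.
B) Wrong — a CI is about the parameter μ, not individual data values.
C) Correct — this is the frequentist long-run coverage interpretation.
D) Wrong — coverage applies to intervals containing μ, not to future x̄ values.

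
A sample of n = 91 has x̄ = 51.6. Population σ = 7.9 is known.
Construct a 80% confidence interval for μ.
(50.54, 52.66)

z-interval (σ known):
z* = 1.282 for 80% confidence

Margin of error = z* · σ/√n = 1.282 · 7.9/√91 = 1.06

CI: (51.6 - 1.06, 51.6 + 1.06) = (50.54, 52.66)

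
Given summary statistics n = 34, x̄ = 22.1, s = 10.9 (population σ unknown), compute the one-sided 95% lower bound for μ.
μ ≥ 18.94

Lower bound (one-sided):
t* = 1.692 (one-sided for 95%)
Lower bound = x̄ - t* · s/√n = 22.1 - 1.692 · 10.9/√34 = 18.94

We are 95% confident that μ ≥ 18.94.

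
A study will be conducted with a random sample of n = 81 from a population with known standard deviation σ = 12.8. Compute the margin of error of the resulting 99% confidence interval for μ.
Margin of error = 3.66

Margin of error = z* · σ/√n
= 2.576 · 12.8/√81
= 2.576 · 12.8/9.0000
= 3.66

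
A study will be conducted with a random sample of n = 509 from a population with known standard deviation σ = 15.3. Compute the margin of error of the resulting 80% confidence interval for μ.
Margin of error = 0.87

Margin of error = z* · σ/√n
= 1.282 · 15.3/√509
= 1.282 · 15.3/22.5610
= 0.87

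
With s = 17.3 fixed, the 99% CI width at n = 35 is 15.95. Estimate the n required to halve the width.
n ≈ 140

CI width ∝ 1/√n
To reduce width by factor 2, need √n to grow by 2 → need 2² = 4 times as many samples.

Current: n = 35, width = 15.95
New: n = 140, width ≈ 7.64

Width reduced by factor of 15.95/7.64 = 2.09.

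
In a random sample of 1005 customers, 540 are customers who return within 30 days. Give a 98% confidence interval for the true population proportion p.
(0.501, 0.574)

Proportion CI:
p̂ = 540/1005 = 0.53731
SE = √(p̂(1-p̂)/n) = √(0.53731 · 0.46269 / 1005) = 0.01573

z* = 2.326
Margin = z* · SE = 2.326 · 0.01573 = 0.0366

CI: 0.53731 ± 0.0366 = (0.501, 0.574)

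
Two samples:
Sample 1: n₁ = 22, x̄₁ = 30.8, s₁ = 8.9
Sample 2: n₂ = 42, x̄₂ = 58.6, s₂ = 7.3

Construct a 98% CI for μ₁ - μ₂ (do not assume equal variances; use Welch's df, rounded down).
(-33.17, -22.43)

Difference: x̄₁ - x̄₂ = -27.80
SE = √(s₁²/n₁ + s₂²/n₂) = √(8.9²/22 + 7.3²/42) = 2.2066
df = 36.11 → 36 (Welch–Satterthwaite, rounded down)
t* = 2.434

CI: -27.80 ± 2.434 · 2.2066 = -27.80 ± 5.37 = (-33.17, -22.43)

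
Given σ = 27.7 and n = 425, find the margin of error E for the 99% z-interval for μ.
Margin of error = 3.46

Margin of error = z* · σ/√n
= 2.576 · 27.7/√425
= 2.576 · 27.7/20.6155
= 3.46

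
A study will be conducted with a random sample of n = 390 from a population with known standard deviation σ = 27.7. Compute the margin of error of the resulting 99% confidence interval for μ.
Margin of error = 3.61

Margin of error = z* · σ/√n
= 2.576 · 27.7/√390
= 2.576 · 27.7/19.7484
= 3.61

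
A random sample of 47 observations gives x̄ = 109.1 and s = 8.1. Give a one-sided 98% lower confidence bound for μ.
μ ≥ 106.60

Lower bound (one-sided):
t* = 2.114 (one-sided for 98%)
Lower bound = x̄ - t* · s/√n = 109.1 - 2.114 · 8.1/√47 = 106.60

We are 98% confident that μ ≥ 106.60.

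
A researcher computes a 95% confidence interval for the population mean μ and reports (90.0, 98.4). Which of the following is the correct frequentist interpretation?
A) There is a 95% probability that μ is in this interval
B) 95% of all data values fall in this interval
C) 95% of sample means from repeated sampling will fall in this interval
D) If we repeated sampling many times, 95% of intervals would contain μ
D

A) Wrong — μ is fixed; the randomness lives in the interval, not in μ.
B) Wrong — a CI is about the parameter μ, not individual data values.
C) Wrong — coverage applies to intervals containing μ, not to future x̄ values.
D) Correct — this is the frequentist long-run coverage interpretation.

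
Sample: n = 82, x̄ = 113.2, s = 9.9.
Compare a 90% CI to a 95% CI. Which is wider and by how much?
95% CI is wider by 0.71

df = 81
90% CI: t* = 1.664, (111.38, 115.02), width = 2 · t* · s/√n = 3.64
95% CI: t* = 1.990, (111.02, 115.38), width = 2 · t* · s/√n = 4.35

The 95% CI is wider by 4.35 - 3.64 = 0.71.
Higher confidence requires a wider interval.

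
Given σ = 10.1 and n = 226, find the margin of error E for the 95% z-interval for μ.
Margin of error = 1.32

Margin of error = z* · σ/√n
= 1.960 · 10.1/√226
= 1.960 · 10.1/15.0333
= 1.32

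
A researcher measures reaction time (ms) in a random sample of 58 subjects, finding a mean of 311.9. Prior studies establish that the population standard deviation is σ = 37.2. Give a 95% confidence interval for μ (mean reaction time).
(302.33, 321.47)

z-interval (σ known):
z* = 1.960 for 95% confidence

Margin of error = z* · σ/√n = 1.960 · 37.2/√58 = 9.57

CI: (311.9 - 9.57, 311.9 + 9.57) = (302.33, 321.47)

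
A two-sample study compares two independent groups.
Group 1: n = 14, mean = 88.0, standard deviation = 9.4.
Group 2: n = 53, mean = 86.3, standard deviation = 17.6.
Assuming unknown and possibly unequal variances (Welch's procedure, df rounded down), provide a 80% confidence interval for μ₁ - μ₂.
(-2.85, 6.25)

Difference: x̄₁ - x̄₂ = 1.70
SE = √(s₁²/n₁ + s₂²/n₂) = √(9.4²/14 + 17.6²/53) = 3.4865
df = 39.71 → 39 (Welch–Satterthwaite, rounded down)
t* = 1.304

CI: 1.70 ± 1.304 · 3.4865 = 1.70 ± 4.55 = (-2.85, 6.25)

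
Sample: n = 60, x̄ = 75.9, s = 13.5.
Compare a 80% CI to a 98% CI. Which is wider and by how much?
98% CI is wider by 3.81

df = 59
80% CI: t* = 1.296, (73.64, 78.16), width = 2 · t* · s/√n = 4.52
98% CI: t* = 2.391, (71.73, 80.07), width = 2 · t* · s/√n = 8.33

The 98% CI is wider by 8.33 - 4.52 = 3.81.
Higher confidence requires a wider interval.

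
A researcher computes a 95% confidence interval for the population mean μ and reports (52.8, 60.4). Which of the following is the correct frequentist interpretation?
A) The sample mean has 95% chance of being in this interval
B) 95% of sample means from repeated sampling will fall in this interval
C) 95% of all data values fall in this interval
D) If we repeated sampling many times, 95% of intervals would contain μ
D

A) Wrong — x̄ is observed and sits in the interval by construction.
B) Wrong — coverage applies to intervals containing μ, not to future x̄ values.
C) Wrong — a CI is about the parameter μ, not individual data values.
D) Correct — this is the frequentist long-run coverage interpretation.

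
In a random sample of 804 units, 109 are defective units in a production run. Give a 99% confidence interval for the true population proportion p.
(0.104, 0.167)

Proportion CI:
p̂ = 109/804 = 0.13557
SE = √(p̂(1-p̂)/n) = √(0.13557 · 0.86443 / 804) = 0.01207

z* = 2.576
Margin = z* · SE = 2.576 · 0.01207 = 0.0311

CI: 0.13557 ± 0.0311 = (0.104, 0.167)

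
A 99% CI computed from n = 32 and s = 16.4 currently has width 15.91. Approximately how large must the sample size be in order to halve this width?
n ≈ 128

CI width ∝ 1/√n
To reduce width by factor 2, need √n to grow by 2 → need 2² = 4 times as many samples.

Current: n = 32, width = 15.91
New: n = 128, width ≈ 7.58

Width reduced by factor of 15.91/7.58 = 2.10.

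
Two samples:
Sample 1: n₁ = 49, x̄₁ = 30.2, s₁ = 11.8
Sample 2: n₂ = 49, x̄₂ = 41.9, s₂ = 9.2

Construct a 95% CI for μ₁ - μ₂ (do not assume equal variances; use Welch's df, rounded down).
(-15.95, -7.45)

Difference: x̄₁ - x̄₂ = -11.70
SE = √(s₁²/n₁ + s₂²/n₂) = √(11.8²/49 + 9.2²/49) = 2.1375
df = 90.61 → 90 (Welch–Satterthwaite, rounded down)
t* = 1.987

CI: -11.70 ± 1.987 · 2.1375 = -11.70 ± 4.25 = (-15.95, -7.45)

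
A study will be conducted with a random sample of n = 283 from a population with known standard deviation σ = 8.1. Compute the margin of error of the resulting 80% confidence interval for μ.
Margin of error = 0.62

Margin of error = z* · σ/√n
= 1.282 · 8.1/√283
= 1.282 · 8.1/16.8226
= 0.62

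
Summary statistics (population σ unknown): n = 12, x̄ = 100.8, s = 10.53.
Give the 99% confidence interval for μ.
(91.36, 110.24)

t-interval (σ unknown):
df = n - 1 = 11
t* = 3.106 for 99% confidence

Margin of error = t* · s/√n = 3.106 · 10.53/√12 = 9.44

CI: (91.36, 110.24)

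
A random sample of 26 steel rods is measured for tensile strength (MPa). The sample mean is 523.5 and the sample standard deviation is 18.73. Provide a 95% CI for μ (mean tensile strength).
(515.93, 531.07)

t-interval (σ unknown):
df = n - 1 = 25
t* = 2.060 for 95% confidence

Margin of error = t* · s/√n = 2.060 · 18.73/√26 = 7.57

CI: (515.93, 531.07)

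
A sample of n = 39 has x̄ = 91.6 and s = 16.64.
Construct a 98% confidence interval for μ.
(85.13, 98.07)

t-interval (σ unknown):
df = n - 1 = 38
t* = 2.429 for 98% confidence

Margin of error = t* · s/√n = 2.429 · 16.64/√39 = 6.47

CI: (85.13, 98.07)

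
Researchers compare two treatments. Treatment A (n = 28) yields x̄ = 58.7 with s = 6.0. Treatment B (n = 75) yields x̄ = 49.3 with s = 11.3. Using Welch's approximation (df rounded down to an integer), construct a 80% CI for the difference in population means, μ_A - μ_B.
(7.17, 11.63)

Difference: x̄₁ - x̄₂ = 9.40
SE = √(s₁²/n₁ + s₂²/n₂) = √(6.0²/28 + 11.3²/75) = 1.7287
df = 88.94 → 88 (Welch–Satterthwaite, rounded down)
t* = 1.291

CI: 9.40 ± 1.291 · 1.7287 = 9.40 ± 2.23 = (7.17, 11.63)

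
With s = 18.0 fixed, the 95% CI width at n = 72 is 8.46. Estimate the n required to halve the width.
n ≈ 288

CI width ∝ 1/√n
To reduce width by factor 2, need √n to grow by 2 → need 2² = 4 times as many samples.

Current: n = 72, width = 8.46
New: n = 288, width ≈ 4.17

Width reduced by factor of 8.46/4.17 = 2.03.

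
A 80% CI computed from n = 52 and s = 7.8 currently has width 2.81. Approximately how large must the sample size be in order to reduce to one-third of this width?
n ≈ 468

CI width ∝ 1/√n
To reduce width by factor 3, need √n to grow by 3 → need 3² = 9 times as many samples.

Current: n = 52, width = 2.81
New: n = 468, width ≈ 0.93

Width reduced by factor of 2.81/0.93 = 3.02.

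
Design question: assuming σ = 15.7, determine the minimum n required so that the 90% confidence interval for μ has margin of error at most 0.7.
n ≥ 1362

For margin E ≤ 0.7:
n ≥ (z* · σ / E)²
n ≥ (1.645 · 15.7 / 0.7)²
n ≥ 1361.24

Minimum n = 1362 (rounding up)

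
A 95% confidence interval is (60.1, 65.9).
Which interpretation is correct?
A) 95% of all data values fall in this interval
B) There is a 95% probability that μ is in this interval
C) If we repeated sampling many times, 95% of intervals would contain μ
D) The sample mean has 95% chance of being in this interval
C

A) Wrong — a CI is about the parameter μ, not individual data values.
B) Wrong — μ is fixed; the randomness lives in the interval, not in μ.
C) Correct — this is the frequentist long-run coverage interpretation.
D) Wrong — x̄ is observed and sits in the interval by construction.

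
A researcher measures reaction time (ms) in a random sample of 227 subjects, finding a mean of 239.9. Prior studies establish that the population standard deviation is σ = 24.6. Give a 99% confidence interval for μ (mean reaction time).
(235.69, 244.11)

z-interval (σ known):
z* = 2.576 for 99% confidence

Margin of error = z* · σ/√n = 2.576 · 24.6/√227 = 4.21

CI: (239.9 - 4.21, 239.9 + 4.21) = (235.69, 244.11)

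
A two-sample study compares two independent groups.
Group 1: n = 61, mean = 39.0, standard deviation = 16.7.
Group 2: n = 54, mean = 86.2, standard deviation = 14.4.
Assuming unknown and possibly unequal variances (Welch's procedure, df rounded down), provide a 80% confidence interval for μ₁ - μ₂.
(-50.94, -43.46)

Difference: x̄₁ - x̄₂ = -47.20
SE = √(s₁²/n₁ + s₂²/n₂) = √(16.7²/61 + 14.4²/54) = 2.9003
df = 112.93 → 112 (Welch–Satterthwaite, rounded down)
t* = 1.289

CI: -47.20 ± 1.289 · 2.9003 = -47.20 ± 3.74 = (-50.94, -43.46)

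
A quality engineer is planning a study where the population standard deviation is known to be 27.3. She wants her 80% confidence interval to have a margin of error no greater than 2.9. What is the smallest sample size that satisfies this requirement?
n ≥ 146

For margin E ≤ 2.9:
n ≥ (z* · σ / E)²
n ≥ (1.282 · 27.3 / 2.9)²
n ≥ 145.65

Minimum n = 146 (rounding up)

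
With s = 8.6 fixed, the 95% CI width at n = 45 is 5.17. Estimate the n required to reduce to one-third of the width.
n ≈ 405

CI width ∝ 1/√n
To reduce width by factor 3, need √n to grow by 3 → need 3² = 9 times as many samples.

Current: n = 45, width = 5.17
New: n = 405, width ≈ 1.68

Width reduced by factor of 5.17/1.68 = 3.08.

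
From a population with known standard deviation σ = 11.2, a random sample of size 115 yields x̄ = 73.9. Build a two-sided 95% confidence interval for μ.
(71.85, 75.95)

z-interval (σ known):
z* = 1.960 for 95% confidence

Margin of error = z* · σ/√n = 1.960 · 11.2/√115 = 2.05

CI: (73.9 - 2.05, 73.9 + 2.05) = (71.85, 75.95)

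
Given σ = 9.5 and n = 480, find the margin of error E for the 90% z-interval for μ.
Margin of error = 0.71

Margin of error = z* · σ/√n
= 1.645 · 9.5/√480
= 1.645 · 9.5/21.9089
= 0.71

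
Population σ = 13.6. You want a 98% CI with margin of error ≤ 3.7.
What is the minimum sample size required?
n ≥ 74

For margin E ≤ 3.7:
n ≥ (z* · σ / E)²
n ≥ (2.326 · 13.6 / 3.7)²
n ≥ 73.10

Minimum n = 74 (rounding up)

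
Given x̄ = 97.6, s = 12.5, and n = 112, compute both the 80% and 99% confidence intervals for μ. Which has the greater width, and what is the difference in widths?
99% CI is wider by 3.15

df = 111
80% CI: t* = 1.289, (96.08, 99.12), width = 2 · t* · s/√n = 3.04
99% CI: t* = 2.621, (94.50, 100.70), width = 2 · t* · s/√n = 6.19

The 99% CI is wider by 6.19 - 3.04 = 3.15.
Higher confidence requires a wider interval.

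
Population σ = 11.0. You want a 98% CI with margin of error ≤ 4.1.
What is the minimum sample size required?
n ≥ 39

For margin E ≤ 4.1:
n ≥ (z* · σ / E)²
n ≥ (2.326 · 11.0 / 4.1)²
n ≥ 38.94

Minimum n = 39 (rounding up)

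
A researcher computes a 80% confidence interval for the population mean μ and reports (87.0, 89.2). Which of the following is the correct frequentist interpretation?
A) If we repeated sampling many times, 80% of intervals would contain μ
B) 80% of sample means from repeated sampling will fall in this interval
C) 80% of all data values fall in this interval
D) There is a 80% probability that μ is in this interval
A

A) Correct — this is the frequentist long-run coverage interpretation.
B) Wrong — coverage applies to intervals containing μ, not to future x̄ values.
C) Wrong — a CI is about the parameter μ, not individual data values.
D) Wrong — μ is fixed; the randomness lives in the interval, not in μ.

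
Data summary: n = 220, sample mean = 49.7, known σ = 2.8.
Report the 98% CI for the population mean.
(49.26, 50.14)

z-interval (σ known):
z* = 2.326 for 98% confidence

Margin of error = z* · σ/√n = 2.326 · 2.8/√220 = 0.44

CI: (49.7 - 0.44, 49.7 + 0.44) = (49.26, 50.14)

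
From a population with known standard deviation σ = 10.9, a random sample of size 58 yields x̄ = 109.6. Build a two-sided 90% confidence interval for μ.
(107.25, 111.95)

z-interval (σ known):
z* = 1.645 for 90% confidence

Margin of error = z* · σ/√n = 1.645 · 10.9/√58 = 2.35

CI: (109.6 - 2.35, 109.6 + 2.35) = (107.25, 111.95)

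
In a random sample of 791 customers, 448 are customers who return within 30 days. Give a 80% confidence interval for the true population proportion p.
(0.544, 0.589)

Proportion CI:
p̂ = 448/791 = 0.56637
SE = √(p̂(1-p̂)/n) = √(0.56637 · 0.43363 / 791) = 0.01762

z* = 1.282
Margin = z* · SE = 1.282 · 0.01762 = 0.0226

CI: 0.56637 ± 0.0226 = (0.544, 0.589)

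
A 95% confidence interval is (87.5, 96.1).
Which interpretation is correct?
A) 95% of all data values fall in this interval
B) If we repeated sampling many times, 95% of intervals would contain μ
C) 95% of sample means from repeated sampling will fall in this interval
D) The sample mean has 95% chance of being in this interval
B

A) Wrong — a CI is about the parameter μ, not individual data values.
B) Correct — this is the frequentist long-run coverage interpretation.
C) Wrong — coverage applies to intervals containing μ, not to future x̄ values.
D) Wrong — x̄ is observed and sits in the interval by construction.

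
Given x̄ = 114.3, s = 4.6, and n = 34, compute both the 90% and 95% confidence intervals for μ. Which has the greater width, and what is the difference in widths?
95% CI is wider by 0.54

df = 33
90% CI: t* = 1.692, (112.97, 115.63), width = 2 · t* · s/√n = 2.67
95% CI: t* = 2.035, (112.69, 115.91), width = 2 · t* · s/√n = 3.21

The 95% CI is wider by 3.21 - 2.67 = 0.54.
Higher confidence requires a wider interval.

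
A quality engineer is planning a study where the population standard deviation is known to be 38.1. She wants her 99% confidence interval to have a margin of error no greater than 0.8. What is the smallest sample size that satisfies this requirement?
n ≥ 15051

For margin E ≤ 0.8:
n ≥ (z* · σ / E)²
n ≥ (2.576 · 38.1 / 0.8)²
n ≥ 15050.87

Minimum n = 15051 (rounding up)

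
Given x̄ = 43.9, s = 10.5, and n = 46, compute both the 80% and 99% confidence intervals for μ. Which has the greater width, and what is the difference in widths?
99% CI is wider by 4.30

df = 45
80% CI: t* = 1.301, (41.89, 45.91), width = 2 · t* · s/√n = 4.03
99% CI: t* = 2.690, (39.74, 48.06), width = 2 · t* · s/√n = 8.33

The 99% CI is wider by 8.33 - 4.03 = 4.30.
Higher confidence requires a wider interval.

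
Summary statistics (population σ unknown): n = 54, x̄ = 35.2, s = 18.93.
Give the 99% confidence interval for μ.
(28.32, 42.08)

t-interval (σ unknown):
df = n - 1 = 53
t* = 2.672 for 99% confidence

Margin of error = t* · s/√n = 2.672 · 18.93/√54 = 6.88

CI: (28.32, 42.08)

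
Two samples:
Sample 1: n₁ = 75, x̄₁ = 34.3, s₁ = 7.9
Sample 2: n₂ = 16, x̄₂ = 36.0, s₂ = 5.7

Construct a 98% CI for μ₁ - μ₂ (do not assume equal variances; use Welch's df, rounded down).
(-5.87, 2.47)

Difference: x̄₁ - x̄₂ = -1.70
SE = √(s₁²/n₁ + s₂²/n₂) = √(7.9²/75 + 5.7²/16) = 1.6920
df = 28.83 → 28 (Welch–Satterthwaite, rounded down)
t* = 2.467

CI: -1.70 ± 2.467 · 1.6920 = -1.70 ± 4.17 = (-5.87, 2.47)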